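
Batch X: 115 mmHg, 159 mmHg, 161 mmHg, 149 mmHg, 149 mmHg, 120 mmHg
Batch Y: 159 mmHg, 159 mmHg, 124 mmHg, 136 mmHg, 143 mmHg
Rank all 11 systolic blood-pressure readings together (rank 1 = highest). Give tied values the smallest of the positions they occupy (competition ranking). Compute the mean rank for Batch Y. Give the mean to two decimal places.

5.60

Sorted (descending): 161, 159, 159, 159, 149, 149, 143, 136, 124, 120, 115
The 3 values of 159 occupy positions 2–4 → each gets rank 2.
The 2 values of 149 occupy positions 5–6 → each gets rank 5.
Batch Y values → pooled ranks: 159→2, 159→2, 124→9, 136→8, 143→7
Mean rank = (2 + 2 + 9 + 8 + 7) / 5 = 5.60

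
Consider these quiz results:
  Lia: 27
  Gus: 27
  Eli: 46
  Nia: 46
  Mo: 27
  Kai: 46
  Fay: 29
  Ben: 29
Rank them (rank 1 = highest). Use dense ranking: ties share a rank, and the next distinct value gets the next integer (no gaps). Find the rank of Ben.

Sorted (descending): 46, 46, 46, 29, 29, 27, 27, 27
The 3 values of 46 share dense rank 1.
The 2 values of 29 share dense rank 2.
The 3 values of 27 share dense rank 3.
Ben has value 29 → rank 2.

2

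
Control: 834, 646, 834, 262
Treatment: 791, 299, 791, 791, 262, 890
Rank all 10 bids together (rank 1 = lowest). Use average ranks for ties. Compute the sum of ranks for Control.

22.5

Sorted (ascending): 262, 262, 299, 646, 791, 791, 791, 834, 834, 890
The 2 values of 262 occupy positions 1–2 → average rank (1+2)/2 = 1.5.
The 3 values of 791 occupy positions 5–7 → average rank 6.
The 2 values of 834 occupy positions 8–9 → average rank (8+9)/2 = 8.5.
Control values → pooled ranks: 834→8.5, 646→4, 834→8.5, 262→1.5
Rank sum = 8.5 + 4 + 8.5 + 1.5 = 22.5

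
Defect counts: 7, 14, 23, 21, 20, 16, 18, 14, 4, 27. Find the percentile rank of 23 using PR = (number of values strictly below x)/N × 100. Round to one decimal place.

N = 10.
Strictly below 23: 8. Equal to 23: 1.
PR = 8/10 × 100 = 80.0

80.0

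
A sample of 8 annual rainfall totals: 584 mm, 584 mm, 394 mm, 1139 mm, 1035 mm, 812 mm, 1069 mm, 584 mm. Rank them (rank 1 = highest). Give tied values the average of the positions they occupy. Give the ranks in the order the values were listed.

Sorted (descending): 1139, 1069, 1035, 812, 584, 584, 584, 394
The 3 values of 584 occupy positions 5–7 → average rank 6.

6, 6, 8, 1, 3, 4, 2, 6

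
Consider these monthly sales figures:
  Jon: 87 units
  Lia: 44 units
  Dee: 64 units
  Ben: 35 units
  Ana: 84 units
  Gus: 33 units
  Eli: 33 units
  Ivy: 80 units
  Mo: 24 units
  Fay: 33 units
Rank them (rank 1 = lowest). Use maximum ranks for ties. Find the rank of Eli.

Sorted (ascending): 24, 33, 33, 33, 35, 44, 64, 80, 84, 87
The 3 values of 33 occupy positions 2–4 → each gets rank 4.
Eli has value 33 units → rank 4.

4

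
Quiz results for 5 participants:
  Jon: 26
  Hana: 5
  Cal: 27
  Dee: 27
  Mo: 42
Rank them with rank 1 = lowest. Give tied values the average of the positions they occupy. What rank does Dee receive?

3.5

Sorted (ascending): 5, 26, 27, 27, 42
The 2 values of 27 occupy positions 3–4 → average rank (3+4)/2 = 3.5.
Dee has value 27 → rank 3.5.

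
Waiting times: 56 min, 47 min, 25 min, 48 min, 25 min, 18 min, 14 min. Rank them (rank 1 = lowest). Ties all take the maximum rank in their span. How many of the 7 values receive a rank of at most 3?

Sorted (ascending): 14, 18, 25, 25, 47, 48, 56
The 2 values of 25 occupy positions 3–4 → each gets rank 4.
Ranks ≤ 3: {1, 2} → 2 values.

2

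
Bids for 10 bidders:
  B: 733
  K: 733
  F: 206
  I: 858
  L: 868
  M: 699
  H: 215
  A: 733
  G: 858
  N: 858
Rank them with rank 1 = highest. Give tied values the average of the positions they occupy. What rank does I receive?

3

Sorted (descending): 868, 858, 858, 858, 733, 733, 733, 699, 215, 206
The 3 values of 858 occupy positions 2–4 → average rank 3.
The 3 values of 733 occupy positions 5–7 → average rank 6.
I has value 858 → rank 3.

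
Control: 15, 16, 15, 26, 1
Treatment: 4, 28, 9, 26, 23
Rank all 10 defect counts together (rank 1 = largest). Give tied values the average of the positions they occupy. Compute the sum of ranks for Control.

30.5

Sorted (descending): 28, 26, 26, 23, 16, 15, 15, 9, 4, 1
The 2 values of 26 occupy positions 2–3 → average rank (2+3)/2 = 2.5.
The 2 values of 15 occupy positions 6–7 → average rank (6+7)/2 = 6.5.
Control values → pooled ranks: 15→6.5, 16→5, 15→6.5, 26→2.5, 1→10
Rank sum = 6.5 + 5 + 6.5 + 2.5 + 10 = 30.5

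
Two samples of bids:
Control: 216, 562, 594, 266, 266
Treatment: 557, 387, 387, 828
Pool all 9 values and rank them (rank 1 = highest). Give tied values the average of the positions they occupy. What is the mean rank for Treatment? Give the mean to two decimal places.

4.00

Sorted (descending): 828, 594, 562, 557, 387, 387, 266, 266, 216
The 2 values of 387 occupy positions 5–6 → average rank (5+6)/2 = 5.5.
The 2 values of 266 occupy positions 7–8 → average rank (7+8)/2 = 7.5.
Treatment values → pooled ranks: 557→4, 387→5.5, 387→5.5, 828→1
Mean rank = (4 + 5.5 + 5.5 + 1) / 4 = 4.00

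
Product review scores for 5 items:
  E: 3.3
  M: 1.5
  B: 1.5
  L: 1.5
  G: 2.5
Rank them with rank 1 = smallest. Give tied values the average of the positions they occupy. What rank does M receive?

Sorted (ascending): 1.5, 1.5, 1.5, 2.5, 3.3
The 3 values of 1.5 occupy positions 1–3 → average rank 2.
M has value 1.5 → rank 2.

2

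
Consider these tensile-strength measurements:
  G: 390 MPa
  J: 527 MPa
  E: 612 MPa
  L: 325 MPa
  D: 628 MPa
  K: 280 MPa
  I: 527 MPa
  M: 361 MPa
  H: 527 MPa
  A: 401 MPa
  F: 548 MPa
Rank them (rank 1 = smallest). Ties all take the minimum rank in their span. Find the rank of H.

Sorted (ascending): 280, 325, 361, 390, 401, 527, 527, 527, 548, 612, 628
The 3 values of 527 occupy positions 6–8 → each gets rank 6.
H has value 527 MPa → rank 6.

6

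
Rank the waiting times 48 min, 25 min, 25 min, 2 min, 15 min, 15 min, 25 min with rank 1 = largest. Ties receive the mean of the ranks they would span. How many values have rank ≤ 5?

4

Sorted (descending): 48, 25, 25, 25, 15, 15, 2
The 3 values of 25 occupy positions 2–4 → average rank 3.
The 2 values of 15 occupy positions 5–6 → average rank (5+6)/2 = 5.5.
Ranks ≤ 5: {1, 3, 3, 3} → 4 values.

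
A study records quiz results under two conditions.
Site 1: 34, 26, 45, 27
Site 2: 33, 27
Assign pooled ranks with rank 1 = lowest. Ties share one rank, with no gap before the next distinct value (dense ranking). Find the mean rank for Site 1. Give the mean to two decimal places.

3.00

Sorted (ascending): 26, 27, 27, 33, 34, 45
The 2 values of 27 share dense rank 2.
Remaining distinct values take the next consecutive integers.
Site 1 values → pooled ranks: 34→4, 26→1, 45→5, 27→2
Mean rank = (4 + 1 + 5 + 2) / 4 = 3.00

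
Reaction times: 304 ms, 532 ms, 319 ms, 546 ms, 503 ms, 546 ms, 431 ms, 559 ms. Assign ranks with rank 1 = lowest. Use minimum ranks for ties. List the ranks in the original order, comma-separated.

1, 5, 2, 6, 4, 6, 3, 8

Sorted (ascending): 304, 319, 431, 503, 532, 546, 546, 559
The 2 values of 546 occupy positions 6–7 → each gets rank 6.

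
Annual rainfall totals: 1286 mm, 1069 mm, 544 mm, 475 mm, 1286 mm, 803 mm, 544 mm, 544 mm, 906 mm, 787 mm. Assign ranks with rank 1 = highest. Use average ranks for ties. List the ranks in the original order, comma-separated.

Sorted (descending): 1286, 1286, 1069, 906, 803, 787, 544, 544, 544, 475
The 2 values of 1286 occupy positions 1–2 → average rank (1+2)/2 = 1.5.
The 3 values of 544 occupy positions 7–9 → average rank 8.

1.5, 3, 8, 10, 1.5, 5, 8, 8, 4, 6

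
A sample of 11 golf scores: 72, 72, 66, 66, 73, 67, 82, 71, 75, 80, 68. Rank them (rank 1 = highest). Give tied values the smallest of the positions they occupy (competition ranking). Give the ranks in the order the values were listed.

5, 5, 10, 10, 4, 9, 1, 7, 3, 2, 8

Sorted (descending): 82, 80, 75, 73, 72, 72, 71, 68, 67, 66, 66
The 2 values of 72 occupy positions 5–6 → each gets rank 5.
The 2 values of 66 occupy positions 10–11 → each gets rank 10.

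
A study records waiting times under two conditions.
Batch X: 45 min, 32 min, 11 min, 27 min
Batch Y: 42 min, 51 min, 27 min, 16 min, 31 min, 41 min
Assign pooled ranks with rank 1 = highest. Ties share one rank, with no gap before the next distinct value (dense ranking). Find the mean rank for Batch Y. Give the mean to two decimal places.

Sorted (descending): 51, 45, 42, 41, 32, 31, 27, 27, 16, 11
The 2 values of 27 share dense rank 7.
Remaining distinct values take the next consecutive integers.
Batch Y values → pooled ranks: 42→3, 51→1, 27→7, 16→8, 31→6, 41→4
Mean rank = (3 + 1 + 7 + 8 + 6 + 4) / 6 = 4.83

4.83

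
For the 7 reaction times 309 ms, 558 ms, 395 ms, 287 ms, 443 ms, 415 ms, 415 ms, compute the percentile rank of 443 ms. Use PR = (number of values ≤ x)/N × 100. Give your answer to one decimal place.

N = 7.
Strictly below 443: 5. Equal to 443: 1.
PR = 6/7 × 100 = 85.7

85.7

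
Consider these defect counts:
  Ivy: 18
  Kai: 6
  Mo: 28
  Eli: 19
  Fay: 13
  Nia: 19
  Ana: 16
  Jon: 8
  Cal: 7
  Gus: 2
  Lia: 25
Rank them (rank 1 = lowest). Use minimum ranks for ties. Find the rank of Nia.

Sorted (ascending): 2, 6, 7, 8, 13, 16, 18, 19, 19, 25, 28
The 2 values of 19 occupy positions 8–9 → each gets rank 8.
Nia has value 19 → rank 8.

8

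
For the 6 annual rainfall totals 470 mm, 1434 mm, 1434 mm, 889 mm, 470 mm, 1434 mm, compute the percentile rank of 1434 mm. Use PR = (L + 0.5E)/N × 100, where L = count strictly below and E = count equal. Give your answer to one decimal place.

75.0

N = 6.
Strictly below 1434: 3. Equal to 1434: 3.
PR = (3 + 0.5·3)/6 × 100 = 75.0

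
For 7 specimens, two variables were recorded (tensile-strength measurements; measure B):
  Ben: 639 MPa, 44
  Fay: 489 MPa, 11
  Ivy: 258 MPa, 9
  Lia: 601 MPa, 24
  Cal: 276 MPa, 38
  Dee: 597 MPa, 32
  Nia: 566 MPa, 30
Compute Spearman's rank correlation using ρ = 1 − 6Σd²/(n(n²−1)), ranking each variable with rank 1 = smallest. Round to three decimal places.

0.536

Ranks of variable 1: 7, 3, 1, 6, 2, 5, 4
Ranks of variable 2: 7, 2, 1, 3, 6, 5, 4
d = r₁ − r₂: 0, 1, 0, 3, -4, 0, 0
d²: 0, 1, 0, 9, 16, 0, 0; Σd² = 26
ρ = 1 − 6·26/(7·48) = 1 − 156/336 = 0.536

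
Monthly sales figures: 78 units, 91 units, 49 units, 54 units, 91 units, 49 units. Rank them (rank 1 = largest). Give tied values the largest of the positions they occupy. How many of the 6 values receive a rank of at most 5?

Sorted (descending): 91, 91, 78, 54, 49, 49
The 2 values of 91 occupy positions 1–2 → each gets rank 2.
The 2 values of 49 occupy positions 5–6 → each gets rank 6.
Ranks ≤ 5: {2, 2, 3, 4} → 4 values.

4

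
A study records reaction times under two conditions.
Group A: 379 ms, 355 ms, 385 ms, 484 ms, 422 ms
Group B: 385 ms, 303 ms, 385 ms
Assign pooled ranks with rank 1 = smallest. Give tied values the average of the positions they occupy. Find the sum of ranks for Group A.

Sorted (ascending): 303, 355, 379, 385, 385, 385, 422, 484
The 3 values of 385 occupy positions 4–6 → average rank 5.
Group A values → pooled ranks: 379→3, 355→2, 385→5, 484→8, 422→7
Rank sum = 3 + 2 + 5 + 8 + 7 = 25

25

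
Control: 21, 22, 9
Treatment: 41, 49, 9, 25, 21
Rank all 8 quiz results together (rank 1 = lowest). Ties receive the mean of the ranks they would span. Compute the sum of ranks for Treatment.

Sorted (ascending): 9, 9, 21, 21, 22, 25, 41, 49
The 2 values of 9 occupy positions 1–2 → average rank (1+2)/2 = 1.5.
The 2 values of 21 occupy positions 3–4 → average rank (3+4)/2 = 3.5.
Treatment values → pooled ranks: 41→7, 49→8, 9→1.5, 25→6, 21→3.5
Rank sum = 7 + 8 + 1.5 + 6 + 3.5 = 26

26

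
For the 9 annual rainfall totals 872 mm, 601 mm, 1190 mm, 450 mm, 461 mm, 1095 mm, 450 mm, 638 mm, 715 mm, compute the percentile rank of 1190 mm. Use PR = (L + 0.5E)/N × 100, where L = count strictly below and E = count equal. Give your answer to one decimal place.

94.4

N = 9.
Strictly below 1190: 8. Equal to 1190: 1.
PR = (8 + 0.5·1)/9 × 100 = 94.4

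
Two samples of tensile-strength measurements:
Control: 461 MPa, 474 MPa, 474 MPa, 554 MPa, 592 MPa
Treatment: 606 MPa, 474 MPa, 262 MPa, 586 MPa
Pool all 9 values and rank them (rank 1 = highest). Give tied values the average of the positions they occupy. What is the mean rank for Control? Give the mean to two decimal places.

5.20

Sorted (descending): 606, 592, 586, 554, 474, 474, 474, 461, 262
The 3 values of 474 occupy positions 5–7 → average rank 6.
Control values → pooled ranks: 461→8, 474→6, 474→6, 554→4, 592→2
Mean rank = (8 + 6 + 6 + 4 + 2) / 5 = 5.20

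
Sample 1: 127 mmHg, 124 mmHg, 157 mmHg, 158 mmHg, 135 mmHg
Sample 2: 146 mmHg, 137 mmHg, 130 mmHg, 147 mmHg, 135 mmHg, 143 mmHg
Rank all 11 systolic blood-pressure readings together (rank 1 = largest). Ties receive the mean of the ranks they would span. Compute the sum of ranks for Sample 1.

31.5

Sorted (descending): 158, 157, 147, 146, 143, 137, 135, 135, 130, 127, 124
The 2 values of 135 occupy positions 7–8 → average rank (7+8)/2 = 7.5.
Sample 1 values → pooled ranks: 127→10, 124→11, 157→2, 158→1, 135→7.5
Rank sum = 10 + 11 + 2 + 1 + 7.5 = 31.5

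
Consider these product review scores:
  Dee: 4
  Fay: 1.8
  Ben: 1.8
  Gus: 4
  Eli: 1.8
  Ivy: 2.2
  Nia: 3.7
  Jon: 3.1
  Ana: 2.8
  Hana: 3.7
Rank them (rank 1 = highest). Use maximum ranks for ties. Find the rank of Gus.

2

Sorted (descending): 4, 4, 3.7, 3.7, 3.1, 2.8, 2.2, 1.8, 1.8, 1.8
The 2 values of 4 occupy positions 1–2 → each gets rank 2.
The 2 values of 3.7 occupy positions 3–4 → each gets rank 4.
The 3 values of 1.8 occupy positions 8–10 → each gets rank 10.
Gus has value 4 → rank 2.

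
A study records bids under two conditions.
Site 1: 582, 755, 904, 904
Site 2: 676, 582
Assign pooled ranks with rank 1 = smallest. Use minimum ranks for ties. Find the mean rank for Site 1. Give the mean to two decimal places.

Sorted (ascending): 582, 582, 676, 755, 904, 904
The 2 values of 582 occupy positions 1–2 → each gets rank 1.
The 2 values of 904 occupy positions 5–6 → each gets rank 5.
Site 1 values → pooled ranks: 582→1, 755→4, 904→5, 904→5
Mean rank = (1 + 4 + 5 + 5) / 4 = 3.75

3.75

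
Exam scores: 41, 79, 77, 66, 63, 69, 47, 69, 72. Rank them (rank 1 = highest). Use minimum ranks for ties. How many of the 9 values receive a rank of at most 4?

Sorted (descending): 79, 77, 72, 69, 69, 66, 63, 47, 41
The 2 values of 69 occupy positions 4–5 → each gets rank 4.
Ranks ≤ 4: {1, 2, 3, 4, 4} → 5 values.

5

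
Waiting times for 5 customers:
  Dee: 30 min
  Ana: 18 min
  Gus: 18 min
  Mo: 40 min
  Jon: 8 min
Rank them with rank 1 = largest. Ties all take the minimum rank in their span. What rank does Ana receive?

Sorted (descending): 40, 30, 18, 18, 8
The 2 values of 18 occupy positions 3–4 → each gets rank 3.
Ana has value 18 min → rank 3.

3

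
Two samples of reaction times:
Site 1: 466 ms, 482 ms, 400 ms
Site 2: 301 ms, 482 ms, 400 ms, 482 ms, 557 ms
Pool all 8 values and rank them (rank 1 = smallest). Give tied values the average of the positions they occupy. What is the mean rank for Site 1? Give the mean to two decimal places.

Sorted (ascending): 301, 400, 400, 466, 482, 482, 482, 557
The 2 values of 400 occupy positions 2–3 → average rank (2+3)/2 = 2.5.
The 3 values of 482 occupy positions 5–7 → average rank 6.
Site 1 values → pooled ranks: 466→4, 482→6, 400→2.5
Mean rank = (4 + 6 + 2.5) / 3 = 4.17

4.17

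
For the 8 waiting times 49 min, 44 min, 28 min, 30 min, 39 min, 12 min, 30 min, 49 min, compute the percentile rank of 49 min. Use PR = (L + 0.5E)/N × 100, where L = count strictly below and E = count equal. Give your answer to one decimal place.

87.5

N = 8.
Strictly below 49: 6. Equal to 49: 2.
PR = (6 + 0.5·2)/8 × 100 = 87.5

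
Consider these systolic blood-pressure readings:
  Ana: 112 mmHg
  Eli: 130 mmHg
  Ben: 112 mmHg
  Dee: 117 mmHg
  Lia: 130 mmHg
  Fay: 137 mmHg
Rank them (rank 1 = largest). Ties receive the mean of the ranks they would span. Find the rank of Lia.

Sorted (descending): 137, 130, 130, 117, 112, 112
The 2 values of 130 occupy positions 2–3 → average rank (2+3)/2 = 2.5.
The 2 values of 112 occupy positions 5–6 → average rank (5+6)/2 = 5.5.
Lia has value 130 mmHg → rank 2.5.

2.5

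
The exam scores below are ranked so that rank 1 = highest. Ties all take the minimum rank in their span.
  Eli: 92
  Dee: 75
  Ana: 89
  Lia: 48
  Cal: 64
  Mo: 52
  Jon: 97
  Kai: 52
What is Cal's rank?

5

Sorted (descending): 97, 92, 89, 75, 64, 52, 52, 48
The 2 values of 52 occupy positions 6–7 → each gets rank 6.
Cal has value 64 → rank 5.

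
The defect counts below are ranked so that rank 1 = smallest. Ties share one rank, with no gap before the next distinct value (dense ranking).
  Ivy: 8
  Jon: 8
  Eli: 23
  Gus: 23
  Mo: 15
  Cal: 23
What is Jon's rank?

1

Sorted (ascending): 8, 8, 15, 23, 23, 23
The 2 values of 8 share dense rank 1.
The 3 values of 23 share dense rank 3.
Remaining distinct values take the next consecutive integers.
Jon has value 8 → rank 1.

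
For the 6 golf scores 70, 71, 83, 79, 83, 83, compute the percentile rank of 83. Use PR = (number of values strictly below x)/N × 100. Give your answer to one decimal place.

50.0

N = 6.
Strictly below 83: 3. Equal to 83: 3.
PR = 3/6 × 100 = 50.0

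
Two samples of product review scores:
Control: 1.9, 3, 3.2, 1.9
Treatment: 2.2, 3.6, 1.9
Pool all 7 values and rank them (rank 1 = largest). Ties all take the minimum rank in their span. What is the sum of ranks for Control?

Sorted (descending): 3.6, 3.2, 3, 2.2, 1.9, 1.9, 1.9
The 3 values of 1.9 occupy positions 5–7 → each gets rank 5.
Control values → pooled ranks: 1.9→5, 3→3, 3.2→2, 1.9→5
Rank sum = 5 + 3 + 2 + 5 = 15

15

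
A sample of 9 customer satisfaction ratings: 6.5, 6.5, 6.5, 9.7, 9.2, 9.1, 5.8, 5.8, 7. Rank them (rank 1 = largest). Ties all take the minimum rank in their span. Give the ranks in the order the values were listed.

Sorted (descending): 9.7, 9.2, 9.1, 7, 6.5, 6.5, 6.5, 5.8, 5.8
The 3 values of 6.5 occupy positions 5–7 → each gets rank 5.
The 2 values of 5.8 occupy positions 8–9 → each gets rank 8.

5, 5, 5, 1, 2, 3, 8, 8, 4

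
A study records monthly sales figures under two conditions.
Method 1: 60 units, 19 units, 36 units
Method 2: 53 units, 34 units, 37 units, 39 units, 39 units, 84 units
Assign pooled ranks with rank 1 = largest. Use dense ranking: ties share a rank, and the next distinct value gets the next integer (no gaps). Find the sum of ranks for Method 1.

Sorted (descending): 84, 60, 53, 39, 39, 37, 36, 34, 19
The 2 values of 39 share dense rank 4.
Remaining distinct values take the next consecutive integers.
Method 1 values → pooled ranks: 60→2, 19→8, 36→6
Rank sum = 2 + 8 + 6 = 16

16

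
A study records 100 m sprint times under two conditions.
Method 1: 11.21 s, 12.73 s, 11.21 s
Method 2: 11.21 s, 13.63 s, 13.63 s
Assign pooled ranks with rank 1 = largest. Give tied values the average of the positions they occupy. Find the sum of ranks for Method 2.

Sorted (descending): 13.63, 13.63, 12.73, 11.21, 11.21, 11.21
The 2 values of 13.63 occupy positions 1–2 → average rank (1+2)/2 = 1.5.
The 3 values of 11.21 occupy positions 4–6 → average rank 5.
Method 2 values → pooled ranks: 11.21→5, 13.63→1.5, 13.63→1.5
Rank sum = 5 + 1.5 + 1.5 = 8

8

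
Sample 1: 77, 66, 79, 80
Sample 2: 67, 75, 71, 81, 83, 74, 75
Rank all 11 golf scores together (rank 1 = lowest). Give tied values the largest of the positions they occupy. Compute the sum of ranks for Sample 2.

42

Sorted (ascending): 66, 67, 71, 74, 75, 75, 77, 79, 80, 81, 83
The 2 values of 75 occupy positions 5–6 → each gets rank 6.
Sample 2 values → pooled ranks: 67→2, 75→6, 71→3, 81→10, 83→11, 74→4, 75→6
Rank sum = 2 + 6 + 3 + 10 + 11 + 4 + 6 = 42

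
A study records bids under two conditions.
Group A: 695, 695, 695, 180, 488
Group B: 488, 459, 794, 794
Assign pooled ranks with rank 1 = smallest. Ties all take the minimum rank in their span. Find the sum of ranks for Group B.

21

Sorted (ascending): 180, 459, 488, 488, 695, 695, 695, 794, 794
The 2 values of 488 occupy positions 3–4 → each gets rank 3.
The 3 values of 695 occupy positions 5–7 → each gets rank 5.
The 2 values of 794 occupy positions 8–9 → each gets rank 8.
Group B values → pooled ranks: 488→3, 459→2, 794→8, 794→8
Rank sum = 3 + 2 + 8 + 8 = 21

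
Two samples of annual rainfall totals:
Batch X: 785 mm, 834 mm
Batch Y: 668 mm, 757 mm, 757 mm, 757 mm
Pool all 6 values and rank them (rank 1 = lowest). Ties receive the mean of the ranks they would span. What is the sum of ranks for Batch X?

Sorted (ascending): 668, 757, 757, 757, 785, 834
The 3 values of 757 occupy positions 2–4 → average rank 3.
Batch X values → pooled ranks: 785→5, 834→6
Rank sum = 5 + 6 = 11

11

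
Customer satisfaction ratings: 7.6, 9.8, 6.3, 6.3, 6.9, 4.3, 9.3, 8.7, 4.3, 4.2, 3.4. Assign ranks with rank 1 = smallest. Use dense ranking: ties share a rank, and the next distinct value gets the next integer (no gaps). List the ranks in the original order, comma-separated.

Sorted (ascending): 3.4, 4.2, 4.3, 4.3, 6.3, 6.3, 6.9, 7.6, 8.7, 9.3, 9.8
The 2 values of 4.3 share dense rank 3.
The 2 values of 6.3 share dense rank 4.
Remaining distinct values take the next consecutive integers.

6, 9, 4, 4, 5, 3, 8, 7, 3, 2, 1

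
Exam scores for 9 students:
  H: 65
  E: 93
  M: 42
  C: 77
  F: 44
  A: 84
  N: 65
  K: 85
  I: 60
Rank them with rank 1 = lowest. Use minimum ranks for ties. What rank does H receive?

Sorted (ascending): 42, 44, 60, 65, 65, 77, 84, 85, 93
The 2 values of 65 occupy positions 4–5 → each gets rank 4.
H has value 65 → rank 4.

4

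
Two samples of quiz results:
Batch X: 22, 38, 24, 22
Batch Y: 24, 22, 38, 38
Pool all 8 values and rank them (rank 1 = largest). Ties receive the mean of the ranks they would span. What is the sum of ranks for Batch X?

Sorted (descending): 38, 38, 38, 24, 24, 22, 22, 22
The 3 values of 38 occupy positions 1–3 → average rank 2.
The 2 values of 24 occupy positions 4–5 → average rank (4+5)/2 = 4.5.
The 3 values of 22 occupy positions 6–8 → average rank 7.
Batch X values → pooled ranks: 22→7, 38→2, 24→4.5, 22→7
Rank sum = 7 + 2 + 4.5 + 7 = 20.5

20.5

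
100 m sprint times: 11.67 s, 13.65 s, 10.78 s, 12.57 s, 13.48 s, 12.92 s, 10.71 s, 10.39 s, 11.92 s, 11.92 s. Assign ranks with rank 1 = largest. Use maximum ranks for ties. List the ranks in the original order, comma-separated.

7, 1, 8, 4, 2, 3, 9, 10, 6, 6

Sorted (descending): 13.65, 13.48, 12.92, 12.57, 11.92, 11.92, 11.67, 10.78, 10.71, 10.39
The 2 values of 11.92 occupy positions 5–6 → each gets rank 6.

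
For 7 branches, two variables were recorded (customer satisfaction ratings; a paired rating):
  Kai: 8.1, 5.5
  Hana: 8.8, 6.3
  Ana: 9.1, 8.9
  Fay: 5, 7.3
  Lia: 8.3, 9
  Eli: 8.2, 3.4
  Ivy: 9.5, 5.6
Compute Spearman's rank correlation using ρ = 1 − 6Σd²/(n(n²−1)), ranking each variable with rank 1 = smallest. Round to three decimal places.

Ranks of variable 1: 2, 5, 6, 1, 4, 3, 7
Ranks of variable 2: 2, 4, 6, 5, 7, 1, 3
d = r₁ − r₂: 0, 1, 0, -4, -3, 2, 4
d²: 0, 1, 0, 16, 9, 4, 16; Σd² = 46
ρ = 1 − 6·46/(7·48) = 1 − 276/336 = 0.179

0.179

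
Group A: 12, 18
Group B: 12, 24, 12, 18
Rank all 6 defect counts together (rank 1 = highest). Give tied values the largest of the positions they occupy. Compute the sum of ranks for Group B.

16

Sorted (descending): 24, 18, 18, 12, 12, 12
The 2 values of 18 occupy positions 2–3 → each gets rank 3.
The 3 values of 12 occupy positions 4–6 → each gets rank 6.
Group B values → pooled ranks: 12→6, 24→1, 12→6, 18→3
Rank sum = 6 + 1 + 6 + 3 = 16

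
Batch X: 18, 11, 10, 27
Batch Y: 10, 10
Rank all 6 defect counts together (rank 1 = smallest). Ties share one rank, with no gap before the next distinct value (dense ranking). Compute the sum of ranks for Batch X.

Sorted (ascending): 10, 10, 10, 11, 18, 27
The 3 values of 10 share dense rank 1.
Remaining distinct values take the next consecutive integers.
Batch X values → pooled ranks: 18→3, 11→2, 10→1, 27→4
Rank sum = 3 + 2 + 1 + 4 = 10

10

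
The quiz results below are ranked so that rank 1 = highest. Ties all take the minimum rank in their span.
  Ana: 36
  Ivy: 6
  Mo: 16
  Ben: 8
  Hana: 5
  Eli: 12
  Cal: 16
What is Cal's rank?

2

Sorted (descending): 36, 16, 16, 12, 8, 6, 5
The 2 values of 16 occupy positions 2–3 → each gets rank 2.
Cal has value 16 → rank 2.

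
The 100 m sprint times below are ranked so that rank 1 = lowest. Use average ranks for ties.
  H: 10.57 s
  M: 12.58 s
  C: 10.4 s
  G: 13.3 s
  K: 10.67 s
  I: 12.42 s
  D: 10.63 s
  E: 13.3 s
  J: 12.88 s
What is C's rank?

Sorted (ascending): 10.4, 10.57, 10.63, 10.67, 12.42, 12.58, 12.88, 13.3, 13.3
The 2 values of 13.3 occupy positions 8–9 → average rank (8+9)/2 = 8.5.
C has value 10.4 s → rank 1.

1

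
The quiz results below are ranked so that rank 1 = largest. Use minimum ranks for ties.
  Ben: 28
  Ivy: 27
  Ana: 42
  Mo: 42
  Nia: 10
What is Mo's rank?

1

Sorted (descending): 42, 42, 28, 27, 10
The 2 values of 42 occupy positions 1–2 → each gets rank 1.
Mo has value 42 → rank 1.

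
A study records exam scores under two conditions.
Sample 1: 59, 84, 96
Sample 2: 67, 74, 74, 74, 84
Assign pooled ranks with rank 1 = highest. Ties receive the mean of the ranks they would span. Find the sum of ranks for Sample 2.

24.5

Sorted (descending): 96, 84, 84, 74, 74, 74, 67, 59
The 2 values of 84 occupy positions 2–3 → average rank (2+3)/2 = 2.5.
The 3 values of 74 occupy positions 4–6 → average rank 5.
Sample 2 values → pooled ranks: 67→7, 74→5, 74→5, 74→5, 84→2.5
Rank sum = 7 + 5 + 5 + 5 + 2.5 = 24.5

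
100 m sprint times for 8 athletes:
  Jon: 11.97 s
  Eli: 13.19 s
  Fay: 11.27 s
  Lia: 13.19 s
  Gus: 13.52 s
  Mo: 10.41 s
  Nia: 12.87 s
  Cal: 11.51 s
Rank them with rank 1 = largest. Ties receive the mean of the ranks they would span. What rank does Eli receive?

2.5

Sorted (descending): 13.52, 13.19, 13.19, 12.87, 11.97, 11.51, 11.27, 10.41
The 2 values of 13.19 occupy positions 2–3 → average rank (2+3)/2 = 2.5.
Eli has value 13.19 s → rank 2.5.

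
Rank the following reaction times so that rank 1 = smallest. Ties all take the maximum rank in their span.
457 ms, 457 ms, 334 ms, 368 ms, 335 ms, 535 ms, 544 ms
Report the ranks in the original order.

Sorted (ascending): 334, 335, 368, 457, 457, 535, 544
The 2 values of 457 occupy positions 4–5 → each gets rank 5.

5, 5, 1, 3, 2, 6, 7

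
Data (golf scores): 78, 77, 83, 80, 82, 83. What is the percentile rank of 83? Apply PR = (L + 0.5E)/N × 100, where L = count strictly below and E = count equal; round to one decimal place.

83.3

N = 6.
Strictly below 83: 4. Equal to 83: 2.
PR = (4 + 0.5·2)/6 × 100 = 83.3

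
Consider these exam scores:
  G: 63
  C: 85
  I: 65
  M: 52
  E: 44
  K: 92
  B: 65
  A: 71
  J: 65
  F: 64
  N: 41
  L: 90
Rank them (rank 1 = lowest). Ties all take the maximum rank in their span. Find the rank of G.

4

Sorted (ascending): 41, 44, 52, 63, 64, 65, 65, 65, 71, 85, 90, 92
The 3 values of 65 occupy positions 6–8 → each gets rank 8.
G has value 63 → rank 4.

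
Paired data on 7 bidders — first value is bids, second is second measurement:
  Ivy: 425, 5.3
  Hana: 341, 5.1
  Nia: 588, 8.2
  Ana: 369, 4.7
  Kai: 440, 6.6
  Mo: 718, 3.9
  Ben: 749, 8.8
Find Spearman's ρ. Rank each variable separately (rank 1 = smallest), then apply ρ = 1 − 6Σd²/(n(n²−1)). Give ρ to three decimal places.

Ranks of variable 1: 3, 1, 5, 2, 4, 6, 7
Ranks of variable 2: 4, 3, 6, 2, 5, 1, 7
d = r₁ − r₂: -1, -2, -1, 0, -1, 5, 0
d²: 1, 4, 1, 0, 1, 25, 0; Σd² = 32
ρ = 1 − 6·32/(7·48) = 1 − 192/336 = 0.429

0.429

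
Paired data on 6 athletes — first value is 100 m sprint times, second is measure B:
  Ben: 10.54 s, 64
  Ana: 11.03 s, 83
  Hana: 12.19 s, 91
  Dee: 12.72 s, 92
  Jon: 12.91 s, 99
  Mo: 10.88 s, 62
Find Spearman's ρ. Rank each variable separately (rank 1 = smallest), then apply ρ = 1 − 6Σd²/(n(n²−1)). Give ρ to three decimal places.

Ranks of variable 1: 1, 3, 4, 5, 6, 2
Ranks of variable 2: 2, 3, 4, 5, 6, 1
d = r₁ − r₂: -1, 0, 0, 0, 0, 1
d²: 1, 0, 0, 0, 0, 1; Σd² = 2
ρ = 1 − 6·2/(6·35) = 1 − 12/210 = 0.943

0.943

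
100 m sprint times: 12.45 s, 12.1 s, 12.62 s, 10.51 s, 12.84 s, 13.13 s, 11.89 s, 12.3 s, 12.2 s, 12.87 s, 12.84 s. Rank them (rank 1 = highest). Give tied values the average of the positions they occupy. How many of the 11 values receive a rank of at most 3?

Sorted (descending): 13.13, 12.87, 12.84, 12.84, 12.62, 12.45, 12.3, 12.2, 12.1, 11.89, 10.51
The 2 values of 12.84 occupy positions 3–4 → average rank (3+4)/2 = 3.5.
Ranks ≤ 3: {1, 2} → 2 values.

2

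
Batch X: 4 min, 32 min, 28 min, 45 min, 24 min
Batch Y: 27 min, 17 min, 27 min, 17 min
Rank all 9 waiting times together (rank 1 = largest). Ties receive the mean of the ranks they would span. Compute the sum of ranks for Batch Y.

24

Sorted (descending): 45, 32, 28, 27, 27, 24, 17, 17, 4
The 2 values of 27 occupy positions 4–5 → average rank (4+5)/2 = 4.5.
The 2 values of 17 occupy positions 7–8 → average rank (7+8)/2 = 7.5.
Batch Y values → pooled ranks: 27→4.5, 17→7.5, 27→4.5, 17→7.5
Rank sum = 4.5 + 7.5 + 4.5 + 7.5 = 24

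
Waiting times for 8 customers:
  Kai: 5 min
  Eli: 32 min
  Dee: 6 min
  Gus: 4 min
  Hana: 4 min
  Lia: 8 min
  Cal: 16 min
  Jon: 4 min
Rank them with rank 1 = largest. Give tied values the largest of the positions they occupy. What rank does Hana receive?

8

Sorted (descending): 32, 16, 8, 6, 5, 4, 4, 4
The 3 values of 4 occupy positions 6–8 → each gets rank 8.
Hana has value 4 min → rank 8.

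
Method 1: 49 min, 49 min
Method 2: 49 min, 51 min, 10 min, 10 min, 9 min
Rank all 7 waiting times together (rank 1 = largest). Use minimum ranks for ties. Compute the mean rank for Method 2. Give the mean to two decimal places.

Sorted (descending): 51, 49, 49, 49, 10, 10, 9
The 3 values of 49 occupy positions 2–4 → each gets rank 2.
The 2 values of 10 occupy positions 5–6 → each gets rank 5.
Method 2 values → pooled ranks: 49→2, 51→1, 10→5, 10→5, 9→7
Mean rank = (2 + 1 + 5 + 5 + 7) / 5 = 4.00

4.00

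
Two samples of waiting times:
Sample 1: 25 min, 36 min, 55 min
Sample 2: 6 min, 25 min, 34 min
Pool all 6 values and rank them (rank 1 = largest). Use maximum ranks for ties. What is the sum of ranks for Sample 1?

Sorted (descending): 55, 36, 34, 25, 25, 6
The 2 values of 25 occupy positions 4–5 → each gets rank 5.
Sample 1 values → pooled ranks: 25→5, 36→2, 55→1
Rank sum = 5 + 2 + 1 = 8

8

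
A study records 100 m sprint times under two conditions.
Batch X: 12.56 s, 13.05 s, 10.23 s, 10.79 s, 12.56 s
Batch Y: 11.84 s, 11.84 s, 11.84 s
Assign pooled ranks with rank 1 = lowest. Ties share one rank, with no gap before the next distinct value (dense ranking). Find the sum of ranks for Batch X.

Sorted (ascending): 10.23, 10.79, 11.84, 11.84, 11.84, 12.56, 12.56, 13.05
The 3 values of 11.84 share dense rank 3.
The 2 values of 12.56 share dense rank 4.
Remaining distinct values take the next consecutive integers.
Batch X values → pooled ranks: 12.56→4, 13.05→5, 10.23→1, 10.79→2, 12.56→4
Rank sum = 4 + 5 + 1 + 2 + 4 = 16

16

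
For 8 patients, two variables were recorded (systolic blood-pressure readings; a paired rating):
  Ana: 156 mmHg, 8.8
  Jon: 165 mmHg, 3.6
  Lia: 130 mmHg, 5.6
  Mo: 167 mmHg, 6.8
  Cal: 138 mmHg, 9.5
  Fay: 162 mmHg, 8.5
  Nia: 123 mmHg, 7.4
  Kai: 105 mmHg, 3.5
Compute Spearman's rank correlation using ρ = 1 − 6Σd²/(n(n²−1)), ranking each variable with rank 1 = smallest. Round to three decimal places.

0.167

Ranks of variable 1: 5, 7, 3, 8, 4, 6, 2, 1
Ranks of variable 2: 7, 2, 3, 4, 8, 6, 5, 1
d = r₁ − r₂: -2, 5, 0, 4, -4, 0, -3, 0
d²: 4, 25, 0, 16, 16, 0, 9, 0; Σd² = 70
ρ = 1 − 6·70/(8·63) = 1 − 420/504 = 0.167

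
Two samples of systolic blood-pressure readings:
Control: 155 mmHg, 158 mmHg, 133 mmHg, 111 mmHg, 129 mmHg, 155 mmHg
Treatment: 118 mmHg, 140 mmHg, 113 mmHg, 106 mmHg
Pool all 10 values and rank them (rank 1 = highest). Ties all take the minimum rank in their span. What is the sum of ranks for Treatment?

Sorted (descending): 158, 155, 155, 140, 133, 129, 118, 113, 111, 106
The 2 values of 155 occupy positions 2–3 → each gets rank 2.
Treatment values → pooled ranks: 118→7, 140→4, 113→8, 106→10
Rank sum = 7 + 4 + 8 + 10 = 29

29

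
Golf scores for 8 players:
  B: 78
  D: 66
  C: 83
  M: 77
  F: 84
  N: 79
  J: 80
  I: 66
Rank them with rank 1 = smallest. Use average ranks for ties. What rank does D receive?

Sorted (ascending): 66, 66, 77, 78, 79, 80, 83, 84
The 2 values of 66 occupy positions 1–2 → average rank (1+2)/2 = 1.5.
D has value 66 → rank 1.5.

1.5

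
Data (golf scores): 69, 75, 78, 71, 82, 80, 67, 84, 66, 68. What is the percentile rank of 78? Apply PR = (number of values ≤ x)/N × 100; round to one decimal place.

70.0

N = 10.
Strictly below 78: 6. Equal to 78: 1.
PR = 7/10 × 100 = 70.0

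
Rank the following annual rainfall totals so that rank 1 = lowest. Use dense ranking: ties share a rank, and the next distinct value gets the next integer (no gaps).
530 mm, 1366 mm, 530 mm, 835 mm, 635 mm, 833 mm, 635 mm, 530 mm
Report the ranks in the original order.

1, 5, 1, 4, 2, 3, 2, 1

Sorted (ascending): 530, 530, 530, 635, 635, 833, 835, 1366
The 3 values of 530 share dense rank 1.
The 2 values of 635 share dense rank 2.
Remaining distinct values take the next consecutive integers.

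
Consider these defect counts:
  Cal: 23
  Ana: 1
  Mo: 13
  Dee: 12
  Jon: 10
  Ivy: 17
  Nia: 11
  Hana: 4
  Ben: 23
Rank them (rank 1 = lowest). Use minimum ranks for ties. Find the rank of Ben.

8

Sorted (ascending): 1, 4, 10, 11, 12, 13, 17, 23, 23
The 2 values of 23 occupy positions 8–9 → each gets rank 8.
Ben has value 23 → rank 8.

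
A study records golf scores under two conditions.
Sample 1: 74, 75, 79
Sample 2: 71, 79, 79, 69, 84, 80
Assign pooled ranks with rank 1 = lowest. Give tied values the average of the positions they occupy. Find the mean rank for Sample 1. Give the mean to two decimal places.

4.33

Sorted (ascending): 69, 71, 74, 75, 79, 79, 79, 80, 84
The 3 values of 79 occupy positions 5–7 → average rank 6.
Sample 1 values → pooled ranks: 74→3, 75→4, 79→6
Mean rank = (3 + 4 + 6) / 3 = 4.33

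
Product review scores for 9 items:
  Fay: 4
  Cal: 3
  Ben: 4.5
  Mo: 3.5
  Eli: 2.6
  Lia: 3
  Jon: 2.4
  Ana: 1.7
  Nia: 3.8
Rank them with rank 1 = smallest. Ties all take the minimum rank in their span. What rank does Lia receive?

Sorted (ascending): 1.7, 2.4, 2.6, 3, 3, 3.5, 3.8, 4, 4.5
The 2 values of 3 occupy positions 4–5 → each gets rank 4.
Lia has value 3 → rank 4.

4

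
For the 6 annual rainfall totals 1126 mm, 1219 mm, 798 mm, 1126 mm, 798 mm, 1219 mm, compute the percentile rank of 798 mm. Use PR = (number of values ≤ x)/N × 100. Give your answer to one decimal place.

N = 6.
Strictly below 798: 0. Equal to 798: 2.
PR = 2/6 × 100 = 33.3

33.3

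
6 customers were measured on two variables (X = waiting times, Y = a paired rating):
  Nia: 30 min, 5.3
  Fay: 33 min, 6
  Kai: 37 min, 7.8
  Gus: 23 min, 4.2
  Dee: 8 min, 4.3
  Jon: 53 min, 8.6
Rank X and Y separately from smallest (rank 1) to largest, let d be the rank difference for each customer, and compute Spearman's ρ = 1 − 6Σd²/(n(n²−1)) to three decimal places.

0.943

Ranks of variable 1: 3, 4, 5, 2, 1, 6
Ranks of variable 2: 3, 4, 5, 1, 2, 6
d = r₁ − r₂: 0, 0, 0, 1, -1, 0
d²: 0, 0, 0, 1, 1, 0; Σd² = 2
ρ = 1 − 6·2/(6·35) = 1 − 12/210 = 0.943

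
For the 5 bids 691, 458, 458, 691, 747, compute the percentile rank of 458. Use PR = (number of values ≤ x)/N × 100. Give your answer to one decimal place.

40.0

N = 5.
Strictly below 458: 0. Equal to 458: 2.
PR = 2/5 × 100 = 40.0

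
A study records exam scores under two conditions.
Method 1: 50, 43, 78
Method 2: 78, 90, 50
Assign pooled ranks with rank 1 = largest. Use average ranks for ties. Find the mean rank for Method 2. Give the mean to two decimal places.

2.67

Sorted (descending): 90, 78, 78, 50, 50, 43
The 2 values of 78 occupy positions 2–3 → average rank (2+3)/2 = 2.5.
The 2 values of 50 occupy positions 4–5 → average rank (4+5)/2 = 4.5.
Method 2 values → pooled ranks: 78→2.5, 90→1, 50→4.5
Mean rank = (2.5 + 1 + 4.5) / 3 = 2.67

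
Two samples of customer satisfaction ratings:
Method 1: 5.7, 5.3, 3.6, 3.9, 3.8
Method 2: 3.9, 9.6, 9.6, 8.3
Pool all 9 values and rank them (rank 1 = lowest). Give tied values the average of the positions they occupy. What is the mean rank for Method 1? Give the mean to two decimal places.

Sorted (ascending): 3.6, 3.8, 3.9, 3.9, 5.3, 5.7, 8.3, 9.6, 9.6
The 2 values of 3.9 occupy positions 3–4 → average rank (3+4)/2 = 3.5.
The 2 values of 9.6 occupy positions 8–9 → average rank (8+9)/2 = 8.5.
Method 1 values → pooled ranks: 5.7→6, 5.3→5, 3.6→1, 3.9→3.5, 3.8→2
Mean rank = (6 + 5 + 1 + 3.5 + 2) / 5 = 3.50

3.50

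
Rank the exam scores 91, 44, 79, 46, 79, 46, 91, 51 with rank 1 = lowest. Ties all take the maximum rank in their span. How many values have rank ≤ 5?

4

Sorted (ascending): 44, 46, 46, 51, 79, 79, 91, 91
The 2 values of 46 occupy positions 2–3 → each gets rank 3.
The 2 values of 79 occupy positions 5–6 → each gets rank 6.
The 2 values of 91 occupy positions 7–8 → each gets rank 8.
Ranks ≤ 5: {1, 3, 3, 4} → 4 values.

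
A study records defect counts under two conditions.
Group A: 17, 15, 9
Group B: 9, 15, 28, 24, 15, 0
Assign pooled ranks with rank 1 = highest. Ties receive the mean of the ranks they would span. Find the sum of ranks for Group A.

15.5

Sorted (descending): 28, 24, 17, 15, 15, 15, 9, 9, 0
The 3 values of 15 occupy positions 4–6 → average rank 5.
The 2 values of 9 occupy positions 7–8 → average rank (7+8)/2 = 7.5.
Group A values → pooled ranks: 17→3, 15→5, 9→7.5
Rank sum = 3 + 5 + 7.5 = 15.5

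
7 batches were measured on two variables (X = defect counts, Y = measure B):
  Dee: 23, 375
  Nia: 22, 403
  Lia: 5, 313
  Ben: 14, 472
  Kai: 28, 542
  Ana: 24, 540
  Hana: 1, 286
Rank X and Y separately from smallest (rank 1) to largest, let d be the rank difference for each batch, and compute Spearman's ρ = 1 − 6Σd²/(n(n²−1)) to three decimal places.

Ranks of variable 1: 5, 4, 2, 3, 7, 6, 1
Ranks of variable 2: 3, 4, 2, 5, 7, 6, 1
d = r₁ − r₂: 2, 0, 0, -2, 0, 0, 0
d²: 4, 0, 0, 4, 0, 0, 0; Σd² = 8
ρ = 1 − 6·8/(7·48) = 1 − 48/336 = 0.857

0.857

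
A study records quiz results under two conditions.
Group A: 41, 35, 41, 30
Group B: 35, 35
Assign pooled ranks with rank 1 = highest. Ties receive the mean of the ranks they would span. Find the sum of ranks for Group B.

Sorted (descending): 41, 41, 35, 35, 35, 30
The 2 values of 41 occupy positions 1–2 → average rank (1+2)/2 = 1.5.
The 3 values of 35 occupy positions 3–5 → average rank 4.
Group B values → pooled ranks: 35→4, 35→4
Rank sum = 4 + 4 = 8

8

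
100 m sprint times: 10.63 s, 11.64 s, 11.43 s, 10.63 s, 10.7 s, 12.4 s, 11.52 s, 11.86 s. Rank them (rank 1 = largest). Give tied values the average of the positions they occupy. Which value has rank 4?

Sorted (descending): 12.4, 11.86, 11.64, 11.52, 11.43, 10.7, 10.63, 10.63
The 2 values of 10.63 occupy positions 7–8 → average rank (7+8)/2 = 7.5.
Rank 4 → value 11.52.

11.52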